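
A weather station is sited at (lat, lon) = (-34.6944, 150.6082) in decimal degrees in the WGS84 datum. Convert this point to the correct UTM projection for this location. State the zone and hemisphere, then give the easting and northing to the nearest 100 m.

Zone 56S: E 280900 m, N 6158200 m

Longitude 150.6082° lies in the 6° band [150°, 156°), giving zone 56; latitude is south of the equator, so 56S.
Zone 56 central meridian λ₀ = 6×56 − 183 = 153°; Δλ = -2.3918°.
Transverse Mercator on WGS84 with k₀ = 0.9996 gives E = 280913.370 m, N = 6158242.193 m.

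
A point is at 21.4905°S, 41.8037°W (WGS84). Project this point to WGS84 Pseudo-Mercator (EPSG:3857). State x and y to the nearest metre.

x -4653567 m, y -2450463 m

Web Mercator is spherical with R = a = 6378137 m.
x = R·λ = 6378137 × -0.729612205 = -4653566.597 m.
y = R·ln tan(π/4 + φ/2) = 6378137 × -0.384197219 = -2450462.5002 m.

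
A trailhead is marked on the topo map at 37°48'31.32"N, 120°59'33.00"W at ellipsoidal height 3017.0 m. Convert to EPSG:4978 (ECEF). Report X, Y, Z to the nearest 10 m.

WGS84: a = 6378137 m, e² = 0.006694380; N(φ) = a/√(1−e²sin²φ) = 6386175.108 m.
X = (N+h)·cosφ·cosλ = -2599272.399 m; Y = (N+h)·cosφ·sinλ = -4327198.664 m; Z = (N(1−e²)+h)·sinφ = 3890539.626 m.

X -2599270 m, Y -4327200 m, Z 3890540 m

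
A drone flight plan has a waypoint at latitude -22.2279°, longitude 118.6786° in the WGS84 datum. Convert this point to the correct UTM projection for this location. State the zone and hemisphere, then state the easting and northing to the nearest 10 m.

Longitude 118.6786° lies in the 6° band [114°, 120°), giving zone 50; latitude is south of the equator, so 50S.
Zone 50 central meridian λ₀ = 6×50 − 183 = 117°; Δλ = +1.6786°.
Transverse Mercator on WGS84 with k₀ = 0.9996 gives E = 673006.086 m, N = 7540988.468 m.

Zone 50S: E 673010 m, N 7540990 m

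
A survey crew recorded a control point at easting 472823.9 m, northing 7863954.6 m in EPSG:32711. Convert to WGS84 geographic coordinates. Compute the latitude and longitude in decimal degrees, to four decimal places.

Zone 11S: λ₀ = -117°, k₀ = 0.9996, false easting 500000 m, false northing 10000000 m.
Meridian distance M = (N − FN)/k₀ = -2136900.2 m.
Inverse transverse Mercator on WGS84 gives φ = -19.31809983°, λ = -117.25870036°.

lat -19.3181°, lon -117.2587°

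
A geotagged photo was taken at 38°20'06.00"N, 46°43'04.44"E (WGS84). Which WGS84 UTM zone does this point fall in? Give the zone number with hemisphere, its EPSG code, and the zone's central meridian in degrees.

Zone 38N (EPSG:32638), central meridian 45°

UTM zone = ⌊(λ + 180)/6⌋ + 1; 46.7179° ∈ [42°, 48°) → zone 38.
Hemisphere: N (φ ≥ 0).
Central meridian λ₀ = 6×38 − 183 = 45°.
EPSG code: 32638.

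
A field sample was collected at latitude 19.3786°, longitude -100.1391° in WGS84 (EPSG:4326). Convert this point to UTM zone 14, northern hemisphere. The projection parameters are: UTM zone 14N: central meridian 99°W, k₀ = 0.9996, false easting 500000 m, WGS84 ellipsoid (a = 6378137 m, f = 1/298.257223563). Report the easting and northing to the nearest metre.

Zone 14 central meridian λ₀ = 6×14 − 183 = -99°; Δλ = -1.1391°.
Transverse Mercator on WGS84 with k₀ = 0.9996 gives E = 380377.413 m, N = 2143114.162 m.

E 380377 m, N 2143114 m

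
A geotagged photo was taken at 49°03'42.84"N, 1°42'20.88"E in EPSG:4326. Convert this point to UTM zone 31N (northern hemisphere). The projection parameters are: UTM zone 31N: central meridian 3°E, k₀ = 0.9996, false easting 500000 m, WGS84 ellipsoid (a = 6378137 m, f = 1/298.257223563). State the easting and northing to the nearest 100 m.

Zone 31 central meridian λ₀ = 6×31 − 183 = 3°; Δλ = -1.2942°.
Transverse Mercator on WGS84 with k₀ = 0.9996 gives E = 405457.433 m, N = 5435143.621 m.

E 405500 m, N 5435100 m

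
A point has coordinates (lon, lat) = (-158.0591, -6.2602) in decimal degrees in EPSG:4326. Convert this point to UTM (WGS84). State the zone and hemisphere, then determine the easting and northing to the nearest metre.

Longitude -158.0591° lies in the 6° band [-162°, -156°), giving zone 4; latitude is south of the equator, so 4S.
Zone 4 central meridian λ₀ = 6×4 − 183 = -159°; Δλ = +0.9409°.
Transverse Mercator on WGS84 with k₀ = 0.9996 gives E = 604083.029 m, N = 9307939.024 m.

Zone 4S: E 604083 m, N 9307939 m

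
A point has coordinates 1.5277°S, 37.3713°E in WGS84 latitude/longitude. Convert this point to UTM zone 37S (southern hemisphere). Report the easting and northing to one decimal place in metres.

Zone 37 central meridian λ₀ = 6×37 − 183 = 39°; Δλ = -1.6287°.
Transverse Mercator on WGS84 with k₀ = 0.9996 gives E = 318805.922 m, N = 9831074.174 m.

E 318805.9 m, N 9831074.2 m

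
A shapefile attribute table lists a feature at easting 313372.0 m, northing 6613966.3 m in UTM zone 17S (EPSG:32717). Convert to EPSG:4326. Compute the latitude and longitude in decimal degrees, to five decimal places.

lat -30.59230°, lon -82.94650°

Zone 17S: λ₀ = -81°, k₀ = 0.9996, false easting 500000 m, false northing 10000000 m.
Meridian distance M = (N − FN)/k₀ = -3387388.7 m.
Inverse transverse Mercator on WGS84 gives φ = -30.59229988°, λ = -82.94650005°.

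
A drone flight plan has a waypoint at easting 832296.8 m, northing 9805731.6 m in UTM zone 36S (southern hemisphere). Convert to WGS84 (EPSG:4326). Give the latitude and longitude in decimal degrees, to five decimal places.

Zone 36S: λ₀ = 33°, k₀ = 0.9996, false easting 500000 m, false northing 10000000 m.
Meridian distance M = (N − FN)/k₀ = -194346.1 m.
Inverse transverse Mercator on WGS84 gives φ = -1.75520026°, λ = 35.98630026°.

lat -1.75520°, lon 35.98630°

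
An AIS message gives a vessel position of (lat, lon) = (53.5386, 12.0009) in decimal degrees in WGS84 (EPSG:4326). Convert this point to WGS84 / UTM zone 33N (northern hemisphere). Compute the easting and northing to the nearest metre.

E 301270 m, N 5936373 m

Zone 33 central meridian λ₀ = 6×33 − 183 = 15°; Δλ = -2.9991°.
Transverse Mercator on WGS84 with k₀ = 0.9996 gives E = 301269.522 m, N = 5936372.794 m.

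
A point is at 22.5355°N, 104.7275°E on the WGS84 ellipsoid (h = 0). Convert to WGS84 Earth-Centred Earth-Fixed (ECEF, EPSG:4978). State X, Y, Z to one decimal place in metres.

WGS84: a = 6378137 m, e² = 0.006694380; N(φ) = a/√(1−e²sin²φ) = 6381275.138 m.
X = (N+h)·cosφ·cosλ = -1498389.366 m; Y = (N+h)·cosφ·sinλ = 5700372.427 m; Z = (N(1−e²)+h)·sinφ = 2429288.444 m.

X -1498389.4 m, Y 5700372.4 m, Z 2429288.4 m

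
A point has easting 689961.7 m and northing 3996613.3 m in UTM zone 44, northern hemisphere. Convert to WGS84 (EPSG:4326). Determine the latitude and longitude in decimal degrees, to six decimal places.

Zone 44N: λ₀ = 81°, k₀ = 0.9996, false easting 500000 m.
Meridian distance M = (N − FN)/k₀ = 3998212.6 m.
Inverse transverse Mercator on WGS84 gives φ = 36.09560007°, λ = 83.11009947°.

lat 36.095600°, lon 83.110099°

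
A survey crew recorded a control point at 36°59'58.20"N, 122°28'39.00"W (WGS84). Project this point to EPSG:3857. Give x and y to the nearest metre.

Web Mercator is spherical with R = a = 6378137 m.
x = R·λ = 6378137 × -2.137635635 = -13634132.934 m.
y = R·ln tan(π/4 + φ/2) = 6378137 × 0.695977069 = 4439037.094 m.

x -13634133 m, y 4439037 m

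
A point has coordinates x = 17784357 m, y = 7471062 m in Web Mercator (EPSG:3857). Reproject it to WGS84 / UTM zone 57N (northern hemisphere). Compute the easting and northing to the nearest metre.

E 547912 m, N 6157228 m

Web Mercator inverse (R = 6378137 m) → φ = 55.55869877°, λ = 159.75959711°.
UTM 57N forward: E = 547912.307 m, N = 6157227.659 m.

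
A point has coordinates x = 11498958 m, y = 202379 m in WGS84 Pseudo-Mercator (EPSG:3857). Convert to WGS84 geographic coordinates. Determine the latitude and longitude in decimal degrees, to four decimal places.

R = 6378137 m. λ = x/R = 103.29689723°.
φ = 2·arctan(exp(y/R)) − 90° = 2·arctan(1.03224) − 90° = 1.81769650°.

lat 1.8177°, lon 103.2969°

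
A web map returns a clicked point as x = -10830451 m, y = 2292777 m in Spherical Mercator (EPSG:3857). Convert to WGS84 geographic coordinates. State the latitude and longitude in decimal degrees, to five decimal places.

R = 6378137 m. λ = x/R = -97.29159667°.
φ = 2·arctan(exp(y/R)) − 90° = 2·arctan(1.43258) − 90° = 20.16659610°.

lat 20.16660°, lon -97.29160°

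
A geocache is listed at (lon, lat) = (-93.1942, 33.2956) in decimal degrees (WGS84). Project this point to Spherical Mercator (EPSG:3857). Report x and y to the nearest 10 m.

x -10374330 m, y 3934610 m

Web Mercator is spherical with R = a = 6378137 m.
x = R·λ = 6378137 × -1.626545634 = -10374330.889 m.
y = R·ln tan(π/4 + φ/2) = 6378137 × 0.616889535 = 3934605.970 m.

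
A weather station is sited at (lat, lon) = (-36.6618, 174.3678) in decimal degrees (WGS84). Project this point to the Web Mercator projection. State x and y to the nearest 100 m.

Web Mercator is spherical with R = a = 6378137 m.
x = R·λ = 6378137 × 3.043292219 = 19410534.707 m.
y = R·ln tan(π/4 + φ/2) = 6378137 × -0.688613356 = -4392070.328 m.

x 19410500 m, y -4392100 m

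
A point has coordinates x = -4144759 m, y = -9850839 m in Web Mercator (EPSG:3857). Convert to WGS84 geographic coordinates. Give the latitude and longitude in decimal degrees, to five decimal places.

R = 6378137 m. λ = x/R = -37.23300359°.
φ = 2·arctan(exp(y/R)) − 90° = 2·arctan(0.21343) − 90° = -65.90479943°.

lat -65.90480°, lon -37.23300°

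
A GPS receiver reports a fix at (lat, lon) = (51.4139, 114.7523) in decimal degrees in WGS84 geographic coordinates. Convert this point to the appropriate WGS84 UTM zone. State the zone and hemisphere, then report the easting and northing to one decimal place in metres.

Longitude 114.7523° lies in the 6° band [114°, 120°), giving zone 50; latitude is north of the equator, so 50N.
Zone 50 central meridian λ₀ = 6×50 − 183 = 117°; Δλ = -2.2477°.
Transverse Mercator on WGS84 with k₀ = 0.9996 gives E = 343696.0503 m, N = 5698250.833 m.

Zone 50N: E 343696.1 m, N 5698250.8 m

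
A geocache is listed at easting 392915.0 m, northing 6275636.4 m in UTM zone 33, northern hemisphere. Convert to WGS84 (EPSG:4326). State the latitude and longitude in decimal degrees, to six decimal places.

Zone 33N: λ₀ = 15°, k₀ = 0.9996, false easting 500000 m.
Meridian distance M = (N − FN)/k₀ = 6278147.7 m.
Inverse transverse Mercator on WGS84 gives φ = 56.61269974°, λ = 13.25519987°.

lat 56.612700°, lon 13.255200°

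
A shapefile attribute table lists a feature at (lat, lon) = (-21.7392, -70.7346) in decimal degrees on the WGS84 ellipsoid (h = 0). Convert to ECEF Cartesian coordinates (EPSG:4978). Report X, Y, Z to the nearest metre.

WGS84: a = 6378137 m, e² = 0.006694380; N(φ) = a/√(1−e²sin²φ) = 6381067.718 m.
X = (N+h)·cosφ·cosλ = 1955660.308 m; Y = (N+h)·cosφ·sinλ = -5595318.894 m; Z = (N(1−e²)+h)·sinφ = -2347613.154 m.

X 1955660 m, Y -5595319 m, Z -2347613 m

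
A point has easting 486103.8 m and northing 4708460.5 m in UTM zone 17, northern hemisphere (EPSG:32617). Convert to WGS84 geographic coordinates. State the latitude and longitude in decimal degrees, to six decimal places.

Zone 17N: λ₀ = -81°, k₀ = 0.9996, false easting 500000 m.
Meridian distance M = (N − FN)/k₀ = 4710344.6 m.
Inverse transverse Mercator on WGS84 gives φ = 42.52840043°, λ = -81.16919978°.

lat 42.528400°, lon -81.169200°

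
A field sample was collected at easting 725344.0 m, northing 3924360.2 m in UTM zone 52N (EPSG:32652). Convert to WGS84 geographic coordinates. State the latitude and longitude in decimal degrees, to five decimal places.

lat 35.43720°, lon 131.48250°

Zone 52N: λ₀ = 129°, k₀ = 0.9996, false easting 500000 m.
Meridian distance M = (N − FN)/k₀ = 3925930.6 m.
Inverse transverse Mercator on WGS84 gives φ = 35.43719991°, λ = 131.48249977°.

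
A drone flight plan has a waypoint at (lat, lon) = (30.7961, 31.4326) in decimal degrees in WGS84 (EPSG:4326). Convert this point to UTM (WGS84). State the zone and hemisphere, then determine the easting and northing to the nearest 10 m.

Longitude 31.4326° lies in the 6° band [30°, 36°), giving zone 36; latitude is north of the equator, so 36N.
Zone 36 central meridian λ₀ = 6×36 − 183 = 33°; Δλ = -1.5674°.
Transverse Mercator on WGS84 with k₀ = 0.9996 gives E = 350040.095 m, N = 3408055.382 m.

Zone 36N: E 350040 m, N 3408060 m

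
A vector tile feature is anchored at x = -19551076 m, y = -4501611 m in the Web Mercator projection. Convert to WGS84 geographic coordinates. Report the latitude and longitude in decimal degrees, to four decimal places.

lat -37.4471°, lon -175.6303°

R = 6378137 m. λ = x/R = -175.63030392°.
φ = 2·arctan(exp(y/R)) − 90° = 2·arctan(0.49372) − 90° = -37.44709751°.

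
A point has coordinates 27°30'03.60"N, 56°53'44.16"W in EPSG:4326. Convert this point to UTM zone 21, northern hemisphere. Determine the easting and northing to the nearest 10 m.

E 510310 m, N 3041930 m

Zone 21 central meridian λ₀ = 6×21 − 183 = -57°; Δλ = +0.1044°.
Transverse Mercator on WGS84 with k₀ = 0.9996 gives E = 510311.771 m, N = 3041931.921 m.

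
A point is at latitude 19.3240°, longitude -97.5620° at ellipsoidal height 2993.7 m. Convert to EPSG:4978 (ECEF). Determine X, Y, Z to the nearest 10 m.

X -792730 m, Y -5971450 m, Z 2098220 m

WGS84: a = 6378137 m, e² = 0.006694380; N(φ) = a/√(1−e²sin²φ) = 6380476.010 m.
X = (N+h)·cosφ·cosλ = -792731.157 m; Y = (N+h)·cosφ·sinλ = -5971451.383 m; Z = (N(1−e²)+h)·sinφ = 2098217.805 m.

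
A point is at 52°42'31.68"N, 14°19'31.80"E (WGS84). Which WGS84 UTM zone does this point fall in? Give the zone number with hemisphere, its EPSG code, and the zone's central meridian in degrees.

Zone 33N (EPSG:32633), central meridian 15°

UTM zone = ⌊(λ + 180)/6⌋ + 1; 14.3255° ∈ [12°, 18°) → zone 33.
Hemisphere: N (φ ≥ 0).
Central meridian λ₀ = 6×33 − 183 = 15°.
EPSG code: 32633.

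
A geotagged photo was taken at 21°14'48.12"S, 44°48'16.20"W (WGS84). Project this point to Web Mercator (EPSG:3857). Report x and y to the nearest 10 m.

x -4987610 m, y -2421320 m

Web Mercator is spherical with R = a = 6378137 m.
x = R·λ = 6378137 × -0.781986045 = -4987614.125 m.
y = R·ln tan(π/4 + φ/2) = 6378137 × -0.379627994 = -2421319.355 m.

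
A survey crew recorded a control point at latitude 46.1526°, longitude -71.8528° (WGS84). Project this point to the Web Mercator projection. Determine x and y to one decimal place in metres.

Web Mercator is spherical with R = a = 6378137 m.
x = R·λ = 6378137 × -1.254067937 = -7998617.108 m.
y = R·ln tan(π/4 + φ/2) = 6378137 × 0.910114864 = 5804837.291 m.

x -7998617.1 m, y 5804837.3 m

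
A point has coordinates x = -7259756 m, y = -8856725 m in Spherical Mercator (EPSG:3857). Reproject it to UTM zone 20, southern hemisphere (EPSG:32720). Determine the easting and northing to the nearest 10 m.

E 383940 m, N 3124970 m

Web Mercator inverse (R = 6378137 m) → φ = -61.98980162°, λ = -65.21549774°.
UTM 20S forward: E = 383935.618 m, N = 3124974.482 m.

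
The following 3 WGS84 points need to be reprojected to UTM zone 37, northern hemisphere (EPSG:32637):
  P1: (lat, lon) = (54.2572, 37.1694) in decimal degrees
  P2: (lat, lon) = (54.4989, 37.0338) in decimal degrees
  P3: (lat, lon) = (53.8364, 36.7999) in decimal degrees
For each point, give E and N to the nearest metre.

UTM zone 37N: λ₀ = 39°, k₀ = 0.9996.
P1 (54.2572°, 37.1694°) → (380752.329, 6013684.868) m.
P2 (54.4989°, 37.0338°) → (372670.580, 6040810.746) m.
P3 (53.8364°, 36.7999°) → (355230.365, 5967564.158) m.

P1: E 380752 m, N 6013685 m; P2: E 372671 m, N 6040811 m; P3: E 355230 m, N 5967564 m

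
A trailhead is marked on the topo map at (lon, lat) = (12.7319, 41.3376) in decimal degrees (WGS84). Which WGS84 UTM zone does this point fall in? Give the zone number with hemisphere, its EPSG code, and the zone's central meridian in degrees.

Zone 33N (EPSG:32633), central meridian 15°

UTM zone = ⌊(λ + 180)/6⌋ + 1; 12.7319° ∈ [12°, 18°) → zone 33.
Hemisphere: N (φ ≥ 0).
Central meridian λ₀ = 6×33 − 183 = 15°.
EPSG code: 32633.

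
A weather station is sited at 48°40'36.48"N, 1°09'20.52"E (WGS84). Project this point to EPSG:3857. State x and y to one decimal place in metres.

Web Mercator is spherical with R = a = 6378137 m.
x = R·λ = 6378137 × 0.020170770 = 128651.936 m.
y = R·ln tan(π/4 + φ/2) = 6378137 × 0.975237439 = 6220197.994 m.

x 128651.9 m, y 6220198.0 m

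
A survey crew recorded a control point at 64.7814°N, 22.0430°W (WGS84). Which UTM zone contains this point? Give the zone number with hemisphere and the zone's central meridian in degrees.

Zone 27N, central meridian -21°

UTM zone = ⌊(λ + 180)/6⌋ + 1; -22.0430° ∈ [-24°, -18°) → zone 27.
Hemisphere: N (φ ≥ 0).
Central meridian λ₀ = 6×27 − 183 = -21°.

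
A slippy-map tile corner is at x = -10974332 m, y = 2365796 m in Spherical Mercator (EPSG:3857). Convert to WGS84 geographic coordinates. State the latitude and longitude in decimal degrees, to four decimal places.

R = 6378137 m. λ = x/R = -98.58410169°.
φ = 2·arctan(exp(y/R)) − 90° = 2·arctan(1.44907) − 90° = 20.78109866°.

lat 20.7811°, lon -98.5841°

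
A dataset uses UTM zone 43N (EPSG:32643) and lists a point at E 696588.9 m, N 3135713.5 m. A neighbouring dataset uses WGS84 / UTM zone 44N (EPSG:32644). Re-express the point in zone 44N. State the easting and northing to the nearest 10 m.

UTM 43N → geographic: φ = 28.33289981°, λ = 77.00539976°.
UTM 44N (λ₀ = 81°) forward: E = 108278.883 m, N = 3140567.726 m.

E 108280 m, N 3140570 m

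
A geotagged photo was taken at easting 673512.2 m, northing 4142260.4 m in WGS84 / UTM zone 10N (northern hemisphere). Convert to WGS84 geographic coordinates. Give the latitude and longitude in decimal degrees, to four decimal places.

Zone 10N: λ₀ = -123°, k₀ = 0.9996, false easting 500000 m.
Meridian distance M = (N − FN)/k₀ = 4143918.0 m.
Inverse transverse Mercator on WGS84 gives φ = 37.41090006°, λ = -121.03940041°.

lat 37.4109°, lon -121.0394°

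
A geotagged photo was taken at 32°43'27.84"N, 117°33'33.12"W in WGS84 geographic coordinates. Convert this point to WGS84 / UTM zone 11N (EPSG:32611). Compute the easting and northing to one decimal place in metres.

E 447599.7 m, N 3620872.8 m

Zone 11 central meridian λ₀ = 6×11 − 183 = -117°; Δλ = -0.5592°.
Transverse Mercator on WGS84 with k₀ = 0.9996 gives E = 447599.715 m, N = 3620872.815 m.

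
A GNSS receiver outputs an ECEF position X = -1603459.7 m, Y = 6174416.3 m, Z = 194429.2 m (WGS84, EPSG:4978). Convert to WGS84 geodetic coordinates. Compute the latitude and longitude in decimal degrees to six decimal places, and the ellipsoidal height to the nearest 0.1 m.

λ = atan2(Y, X) = 104.55779986°; p = √(X²+Y²) = 6379224.1 m.
Bowring's method on WGS84 (a = 6378137 m, b = 6356752.314 m) gives φ = 1.75749973°, h = 4069.278 m.

lat 1.757500°, lon 104.557800°, h 4069.3 m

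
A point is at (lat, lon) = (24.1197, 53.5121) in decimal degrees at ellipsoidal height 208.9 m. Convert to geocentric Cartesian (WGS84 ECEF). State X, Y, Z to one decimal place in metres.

WGS84: a = 6378137 m, e² = 0.006694380; N(φ) = a/√(1−e²sin²φ) = 6381705.037 m.
X = (N+h)·cosφ·cosλ = 3463694.909 m; Y = (N+h)·cosφ·sinλ = 4682983.021 m; Z = (N(1−e²)+h)·sinφ = 2590474.806 m.

X 3463694.9 m, Y 4682983.0 m, Z 2590474.8 m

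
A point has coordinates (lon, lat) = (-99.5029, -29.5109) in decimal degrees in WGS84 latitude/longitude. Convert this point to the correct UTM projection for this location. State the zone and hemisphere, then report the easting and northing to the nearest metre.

Zone 14S: E 451260 m, N 6735304 m

Longitude -99.5029° lies in the 6° band [-102°, -96°), giving zone 14; latitude is south of the equator, so 14S.
Zone 14 central meridian λ₀ = 6×14 − 183 = -99°; Δλ = -0.5029°.
Transverse Mercator on WGS84 with k₀ = 0.9996 gives E = 451260.057 m, N = 6735303.514 m.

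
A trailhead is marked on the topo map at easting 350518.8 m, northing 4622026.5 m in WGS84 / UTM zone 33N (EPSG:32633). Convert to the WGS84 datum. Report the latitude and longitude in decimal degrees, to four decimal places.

Zone 33N: λ₀ = 15°, k₀ = 0.9996, false easting 500000 m.
Meridian distance M = (N − FN)/k₀ = 4623876.1 m.
Inverse transverse Mercator on WGS84 gives φ = 41.73600021°, λ = 13.20250040°.

lat 41.7360°, lon 13.2025°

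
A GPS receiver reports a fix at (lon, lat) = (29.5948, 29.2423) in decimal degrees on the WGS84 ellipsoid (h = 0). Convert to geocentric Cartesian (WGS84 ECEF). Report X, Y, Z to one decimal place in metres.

WGS84: a = 6378137 m, e² = 0.006694380; N(φ) = a/√(1−e²sin²φ) = 6383237.716 m.
X = (N+h)·cosφ·cosλ = 4843135.162 m; Y = (N+h)·cosφ·sinλ = 2750702.327 m; Z = (N(1−e²)+h)·sinφ = 3097362.379 m.

X 4843135.2 m, Y 2750702.3 m, Z 3097362.4 m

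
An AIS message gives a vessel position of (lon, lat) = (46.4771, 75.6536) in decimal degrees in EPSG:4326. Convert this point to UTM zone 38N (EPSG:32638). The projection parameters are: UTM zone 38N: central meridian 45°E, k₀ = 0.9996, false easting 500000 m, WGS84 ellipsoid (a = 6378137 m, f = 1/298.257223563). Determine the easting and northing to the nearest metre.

E 540851 m, N 8397044 m

Zone 38 central meridian λ₀ = 6×38 − 183 = 45°; Δλ = +1.4771°.
Transverse Mercator on WGS84 with k₀ = 0.9996 gives E = 540851.364 m, N = 8397043.670 m.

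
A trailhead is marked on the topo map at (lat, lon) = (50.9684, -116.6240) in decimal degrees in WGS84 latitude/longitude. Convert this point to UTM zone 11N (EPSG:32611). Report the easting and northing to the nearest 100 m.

E 526400 m, N 5646400 m

Zone 11 central meridian λ₀ = 6×11 − 183 = -117°; Δλ = +0.3760°.
Transverse Mercator on WGS84 with k₀ = 0.9996 gives E = 526401.648 m, N = 5646378.153 m.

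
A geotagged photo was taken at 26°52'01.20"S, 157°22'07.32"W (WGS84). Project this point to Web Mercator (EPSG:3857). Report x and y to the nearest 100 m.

x -17518200 m, y -3106900 m

Web Mercator is spherical with R = a = 6378137 m.
x = R·λ = 6378137 × -2.746601955 = -17518203.551 m.
y = R·ln tan(π/4 + φ/2) = 6378137 × -0.487111669 = -3106864.961 m.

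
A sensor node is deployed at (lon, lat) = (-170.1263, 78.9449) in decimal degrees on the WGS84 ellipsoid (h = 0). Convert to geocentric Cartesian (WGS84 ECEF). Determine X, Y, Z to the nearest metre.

WGS84: a = 6378137 m, e² = 0.006694380; N(φ) = a/√(1−e²sin²φ) = 6398800.845 m.
X = (N+h)·cosφ·cosλ = -1208814.730 m; Y = (N+h)·cosφ·sinλ = -210400.216 m; Z = (N(1−e²)+h)·sinφ = 6238018.682 m.

X -1208815 m, Y -210400 m, Z 6238019 m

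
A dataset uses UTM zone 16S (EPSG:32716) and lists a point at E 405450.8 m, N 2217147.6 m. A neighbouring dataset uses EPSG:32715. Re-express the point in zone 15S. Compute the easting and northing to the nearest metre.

UTM 16S → geographic: φ = -70.13489968°, λ = -89.49370015°.
UTM 15S (λ₀ = -93°) forward: E = 632910.592 m, N = 2215256.783 m.

E 632911 m, N 2215257 m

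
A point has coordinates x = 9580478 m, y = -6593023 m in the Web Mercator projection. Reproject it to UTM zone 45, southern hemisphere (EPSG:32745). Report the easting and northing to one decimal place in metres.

E 434018.5 m, N 4367559.9 m

Web Mercator inverse (R = 6378137 m) → φ = -50.83990228°, λ = 86.06289817°.
UTM 45S forward: E = 434018.499 m, N = 4367559.939 m.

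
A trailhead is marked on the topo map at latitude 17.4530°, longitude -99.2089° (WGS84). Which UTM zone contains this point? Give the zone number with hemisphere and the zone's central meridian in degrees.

UTM zone = ⌊(λ + 180)/6⌋ + 1; -99.2089° ∈ [-102°, -96°) → zone 14.
Hemisphere: N (φ ≥ 0).
Central meridian λ₀ = 6×14 − 183 = -99°.

Zone 14N, central meridian -99°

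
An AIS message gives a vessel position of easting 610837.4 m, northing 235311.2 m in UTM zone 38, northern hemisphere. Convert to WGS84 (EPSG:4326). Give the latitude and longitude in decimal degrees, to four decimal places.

lat 2.1286°, lon 45.9967°

Zone 38N: λ₀ = 45°, k₀ = 0.9996, false easting 500000 m.
Meridian distance M = (N − FN)/k₀ = 235405.4 m.
Inverse transverse Mercator on WGS84 gives φ = 2.12860043°, λ = 45.99670044°.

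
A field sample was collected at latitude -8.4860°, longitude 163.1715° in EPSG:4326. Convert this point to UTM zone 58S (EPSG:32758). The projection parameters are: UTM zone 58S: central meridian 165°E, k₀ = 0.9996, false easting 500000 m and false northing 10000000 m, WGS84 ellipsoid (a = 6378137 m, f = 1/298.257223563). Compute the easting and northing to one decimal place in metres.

E 298713.7 m, N 9061499.4 m

Zone 58 central meridian λ₀ = 6×58 − 183 = 165°; Δλ = -1.8285°.
Transverse Mercator on WGS84 with k₀ = 0.9996 gives E = 298713.717 m, N = 9061499.366 m.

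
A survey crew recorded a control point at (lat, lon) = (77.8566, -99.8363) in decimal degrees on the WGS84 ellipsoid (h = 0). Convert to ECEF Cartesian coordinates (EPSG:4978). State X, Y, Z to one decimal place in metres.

X -229944.4 m, Y -1326225.8 m, Z 6213588.3 m

WGS84: a = 6378137 m, e² = 0.006694380; N(φ) = a/√(1−e²sin²φ) = 6398639.566 m.
X = (N+h)·cosφ·cosλ = -229944.372 m; Y = (N+h)·cosφ·sinλ = -1326225.796 m; Z = (N(1−e²)+h)·sinφ = 6213588.275 m.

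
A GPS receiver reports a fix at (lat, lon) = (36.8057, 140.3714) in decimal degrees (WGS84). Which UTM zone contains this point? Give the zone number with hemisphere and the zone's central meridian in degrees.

Zone 54N, central meridian 141°

UTM zone = ⌊(λ + 180)/6⌋ + 1; 140.3714° ∈ [138°, 144°) → zone 54.
Hemisphere: N (φ ≥ 0).
Central meridian λ₀ = 6×54 − 183 = 141°.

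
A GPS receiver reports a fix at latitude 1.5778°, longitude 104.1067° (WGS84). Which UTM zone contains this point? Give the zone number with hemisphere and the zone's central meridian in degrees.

UTM zone = ⌊(λ + 180)/6⌋ + 1; 104.1067° ∈ [102°, 108°) → zone 48.
Hemisphere: N (φ ≥ 0).
Central meridian λ₀ = 6×48 − 183 = 105°.

Zone 48N, central meridian 105°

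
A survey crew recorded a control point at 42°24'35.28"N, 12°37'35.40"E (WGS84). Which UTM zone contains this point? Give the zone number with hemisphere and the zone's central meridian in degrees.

UTM zone = ⌊(λ + 180)/6⌋ + 1; 12.6265° ∈ [12°, 18°) → zone 33.
Hemisphere: N (φ ≥ 0).
Central meridian λ₀ = 6×33 − 183 = 15°.

Zone 33N, central meridian 15°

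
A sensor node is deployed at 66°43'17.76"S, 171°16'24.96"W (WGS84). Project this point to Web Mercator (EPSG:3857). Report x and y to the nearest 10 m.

x -19066090 m, y -10077190 m

Web Mercator is spherical with R = a = 6378137 m.
x = R·λ = 6378137 × -2.989288242 = -19066089.938 m.
y = R·ln tan(π/4 + φ/2) = 6378137 × -1.579958639 = -10077192.653 m.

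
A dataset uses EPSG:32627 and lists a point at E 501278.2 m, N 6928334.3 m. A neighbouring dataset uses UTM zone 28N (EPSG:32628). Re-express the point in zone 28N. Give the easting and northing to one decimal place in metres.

UTM 27N → geographic: φ = 62.48609971°, λ = -20.97520027°.
UTM 28N (λ₀ = -15°) forward: E = 192353.358 m, N = 6942579.918 m.

E 192353.4 m, N 6942579.9 m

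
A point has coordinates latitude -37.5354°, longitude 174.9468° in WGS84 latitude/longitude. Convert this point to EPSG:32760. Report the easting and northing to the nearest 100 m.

Zone 60 central meridian λ₀ = 6×60 − 183 = 177°; Δλ = -2.0532°.
Transverse Mercator on WGS84 with k₀ = 0.9996 gives E = 318593.110 m, N = 5843750.503 m.

E 318600 m, N 5843800 m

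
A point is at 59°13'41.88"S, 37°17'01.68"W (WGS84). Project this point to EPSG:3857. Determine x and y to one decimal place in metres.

Web Mercator is spherical with R = a = 6378137 m.
x = R·λ = 6378137 × -0.650725068 = -4150413.631 m.
y = R·ln tan(π/4 + φ/2) = 6378137 × -1.290329096 = -8229895.748 m.

x -4150413.6 m, y -8229895.7 m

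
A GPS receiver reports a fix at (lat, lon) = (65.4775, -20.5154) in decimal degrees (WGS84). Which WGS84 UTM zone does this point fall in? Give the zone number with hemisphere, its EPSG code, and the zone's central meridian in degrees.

UTM zone = ⌊(λ + 180)/6⌋ + 1; -20.5154° ∈ [-24°, -18°) → zone 27.
Hemisphere: N (φ ≥ 0).
Central meridian λ₀ = 6×27 − 183 = -21°.
EPSG code: 32627.

Zone 27N (EPSG:32627), central meridian -21°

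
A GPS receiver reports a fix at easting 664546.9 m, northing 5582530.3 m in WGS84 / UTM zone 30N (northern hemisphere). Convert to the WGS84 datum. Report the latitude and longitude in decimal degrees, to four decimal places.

lat 50.3718°, lon -0.6860°

Zone 30N: λ₀ = -3°, k₀ = 0.9996, false easting 500000 m.
Meridian distance M = (N − FN)/k₀ = 5584764.2 m.
Inverse transverse Mercator on WGS84 gives φ = 50.37180011°, λ = -0.68599946°.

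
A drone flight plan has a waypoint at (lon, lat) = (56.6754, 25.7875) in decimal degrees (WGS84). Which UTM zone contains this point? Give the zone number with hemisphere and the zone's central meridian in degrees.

Zone 40N, central meridian 57°

UTM zone = ⌊(λ + 180)/6⌋ + 1; 56.6754° ∈ [54°, 60°) → zone 40.
Hemisphere: N (φ ≥ 0).
Central meridian λ₀ = 6×40 − 183 = 57°.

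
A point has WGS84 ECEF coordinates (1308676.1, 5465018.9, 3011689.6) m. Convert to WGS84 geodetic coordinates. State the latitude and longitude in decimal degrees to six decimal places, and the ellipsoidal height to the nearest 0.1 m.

λ = atan2(Y, X) = 76.53330013°; p = √(X²+Y²) = 5619525.3 m.
Bowring's method on WGS84 (a = 6378137 m, b = 6356752.314 m) gives φ = 28.34880016°, h = 2336.769 m.

lat 28.348800°, lon 76.533300°, h 2336.8 m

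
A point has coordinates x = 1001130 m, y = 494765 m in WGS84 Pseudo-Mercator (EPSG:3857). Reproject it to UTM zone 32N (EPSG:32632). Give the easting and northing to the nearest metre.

E 499257 m, N 490774 m

Web Mercator inverse (R = 6378137 m) → φ = 4.44009886°, λ = 8.99330380°.
UTM 32N forward: E = 499257.102 m, N = 490774.188 m.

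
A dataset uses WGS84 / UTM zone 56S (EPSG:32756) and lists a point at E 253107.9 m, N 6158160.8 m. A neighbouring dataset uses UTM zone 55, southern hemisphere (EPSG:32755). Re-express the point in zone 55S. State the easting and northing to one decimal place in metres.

E 802774.5 m, N 6156494.0 m

UTM 56S → geographic: φ = -34.68879998°, λ = 150.30490032°.
UTM 55S (λ₀ = 147°) forward: E = 802774.536 m, N = 6156494.001 m.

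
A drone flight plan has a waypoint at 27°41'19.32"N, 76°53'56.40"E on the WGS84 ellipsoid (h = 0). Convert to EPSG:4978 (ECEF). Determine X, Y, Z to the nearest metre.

X 1281091 m, Y 5504727 m, Z 2946002 m

WGS84: a = 6378137 m, e² = 0.006694380; N(φ) = a/√(1−e²sin²φ) = 6382751.554 m.
X = (N+h)·cosφ·cosλ = 1281091.320 m; Y = (N+h)·cosφ·sinλ = 5504726.749 m; Z = (N(1−e²)+h)·sinφ = 2946002.109 m.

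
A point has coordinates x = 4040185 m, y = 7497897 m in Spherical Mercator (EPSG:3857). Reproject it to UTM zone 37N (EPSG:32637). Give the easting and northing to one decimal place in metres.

Web Mercator inverse (R = 6378137 m) → φ = 55.69479831°, λ = 36.29359936°.
UTM 37N forward: E = 329902.992 m, N = 6175431.819 m.

E 329903.0 m, N 6175431.8 m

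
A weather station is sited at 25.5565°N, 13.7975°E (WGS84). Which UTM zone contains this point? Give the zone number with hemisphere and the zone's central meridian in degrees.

UTM zone = ⌊(λ + 180)/6⌋ + 1; 13.7975° ∈ [12°, 18°) → zone 33.
Hemisphere: N (φ ≥ 0).
Central meridian λ₀ = 6×33 − 183 = 15°.

Zone 33N, central meridian 15°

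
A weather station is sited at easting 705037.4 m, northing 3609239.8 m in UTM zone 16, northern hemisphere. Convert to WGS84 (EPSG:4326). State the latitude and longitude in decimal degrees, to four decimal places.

lat 32.6017°, lon -84.8151°

Zone 16N: λ₀ = -87°, k₀ = 0.9996, false easting 500000 m.
Meridian distance M = (N − FN)/k₀ = 3610684.1 m.
Inverse transverse Mercator on WGS84 gives φ = 32.60170021°, λ = -84.81509984°.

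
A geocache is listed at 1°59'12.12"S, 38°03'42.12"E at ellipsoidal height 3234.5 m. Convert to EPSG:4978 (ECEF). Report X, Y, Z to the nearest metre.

WGS84: a = 6378137 m, e² = 0.006694380; N(φ) = a/√(1−e²sin²φ) = 6378162.658 m.
X = (N+h)·cosφ·cosλ = 5021355.744 m; Y = (N+h)·cosφ·sinλ = 3931828.421 m; Z = (N(1−e²)+h)·sinφ = -219746.912 m.

X 5021356 m, Y 3931828 m, Z -219747 m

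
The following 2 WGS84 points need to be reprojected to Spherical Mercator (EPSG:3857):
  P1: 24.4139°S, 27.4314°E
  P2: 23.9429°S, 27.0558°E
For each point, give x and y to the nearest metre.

Web Mercator: x = R·λ, y = R·ln tan(π/4+φ/2), R = 6378137 m.
P1 (-24.4139°, 27.4314°) → (3053649.480, -2803925.349) m.
P2 (-23.9429°, 27.0558°) → (3011837.879, -2746451.768) m.

P1: x 3053649 m, y -2803925 m; P2: x 3011838 m, y -2746452 m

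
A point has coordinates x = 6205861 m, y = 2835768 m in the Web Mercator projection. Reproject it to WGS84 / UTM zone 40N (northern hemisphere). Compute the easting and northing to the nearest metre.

E 373343 m, N 2729440 m

Web Mercator inverse (R = 6378137 m) → φ = 24.67410057°, λ = 55.74819787°.
UTM 40N forward: E = 373343.241 m, N = 2729439.811 m.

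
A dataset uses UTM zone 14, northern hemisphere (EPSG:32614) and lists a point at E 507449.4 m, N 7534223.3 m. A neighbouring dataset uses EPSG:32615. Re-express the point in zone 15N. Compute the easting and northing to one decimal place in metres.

UTM 14N → geographic: φ = 67.92239975°, λ = -98.82239958°.
UTM 15N (λ₀ = -93°) forward: E = 256082.604 m, N = 7545710.005 m.

E 256082.6 m, N 7545710.0 m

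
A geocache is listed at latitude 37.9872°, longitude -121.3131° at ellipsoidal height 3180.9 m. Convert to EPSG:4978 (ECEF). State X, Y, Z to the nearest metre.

X -2617184 m, Y -4302295 m, Z 3906282 m

WGS84: a = 6378137 m, e² = 0.006694380; N(φ) = a/√(1−e²sin²φ) = 6386239.830 m.
X = (N+h)·cosφ·cosλ = -2617183.754 m; Y = (N+h)·cosφ·sinλ = -4302294.832 m; Z = (N(1−e²)+h)·sinφ = 3906282.099 m.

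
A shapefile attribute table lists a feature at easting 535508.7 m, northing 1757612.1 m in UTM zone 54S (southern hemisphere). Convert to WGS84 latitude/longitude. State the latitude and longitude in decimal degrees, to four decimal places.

Zone 54S: λ₀ = 141°, k₀ = 0.9996, false easting 500000 m, false northing 10000000 m.
Meridian distance M = (N − FN)/k₀ = -8245686.2 m.
Inverse transverse Mercator on WGS84 gives φ = -74.26889982°, λ = 142.17339954°.

lat -74.2689°, lon 142.1734°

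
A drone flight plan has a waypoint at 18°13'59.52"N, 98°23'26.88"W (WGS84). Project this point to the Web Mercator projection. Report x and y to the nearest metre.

Web Mercator is spherical with R = a = 6378137 m.
x = R·λ = 6378137 × -1.717243414 = -10952813.755 m.
y = R·ln tan(π/4 + φ/2) = 6378137 × 0.323740668 = 2064862.334 m.

x -10952814 m, y 2064862 m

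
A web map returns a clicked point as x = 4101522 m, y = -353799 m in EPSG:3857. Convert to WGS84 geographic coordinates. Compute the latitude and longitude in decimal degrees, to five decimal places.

lat -3.17660°, lon 36.84460°

R = 6378137 m. λ = x/R = 36.84459901°.
φ = 2·arctan(exp(y/R)) − 90° = 2·arctan(0.94604) − 90° = -3.17660185°.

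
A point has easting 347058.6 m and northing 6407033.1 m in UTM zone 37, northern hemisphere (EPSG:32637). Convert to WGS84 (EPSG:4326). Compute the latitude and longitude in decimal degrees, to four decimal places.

Zone 37N: λ₀ = 39°, k₀ = 0.9996, false easting 500000 m.
Meridian distance M = (N − FN)/k₀ = 6409596.9 m.
Inverse transverse Mercator on WGS84 gives φ = 57.77919981°, λ = 36.42800017°.

lat 57.7792°, lon 36.4280°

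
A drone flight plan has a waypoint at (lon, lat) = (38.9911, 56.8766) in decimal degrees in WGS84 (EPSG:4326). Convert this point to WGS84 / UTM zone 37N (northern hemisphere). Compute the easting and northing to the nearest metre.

E 499458 m, N 6303650 m

Zone 37 central meridian λ₀ = 6×37 − 183 = 39°; Δλ = -0.0089°.
Transverse Mercator on WGS84 with k₀ = 0.9996 gives E = 499457.556 m, N = 6303649.781 m.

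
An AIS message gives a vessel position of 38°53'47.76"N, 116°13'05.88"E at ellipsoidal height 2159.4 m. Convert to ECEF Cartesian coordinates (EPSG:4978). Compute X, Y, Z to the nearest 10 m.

WGS84: a = 6378137 m, e² = 0.006694380; N(φ) = a/√(1−e²sin²φ) = 6386571.110 m.
X = (N+h)·cosφ·cosλ = -2196690.741 m; Y = (N+h)·cosφ·sinλ = 4460668.043 m; Z = (N(1−e²)+h)·sinφ = 3984745.653 m.

X -2196690 m, Y 4460670 m, Z 3984750 m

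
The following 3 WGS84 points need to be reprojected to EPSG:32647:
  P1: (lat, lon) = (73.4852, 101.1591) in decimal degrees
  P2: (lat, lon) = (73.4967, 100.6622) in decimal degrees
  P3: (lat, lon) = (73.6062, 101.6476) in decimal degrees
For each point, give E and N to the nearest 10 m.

P1: E 568490 m, N 8155840 m; P2: E 552700 m, N 8156620 m; P3: E 583380 m, N 8169950 m

UTM zone 47N: λ₀ = 99°, k₀ = 0.9996.
P1 (73.4852°, 101.1591°) → (568492.767, 8155843.997) m.
P2 (73.4967°, 100.6622°) → (552698.272, 8156622.444) m.
P3 (73.6062°, 101.6476°) → (583382.868, 8169953.751) m.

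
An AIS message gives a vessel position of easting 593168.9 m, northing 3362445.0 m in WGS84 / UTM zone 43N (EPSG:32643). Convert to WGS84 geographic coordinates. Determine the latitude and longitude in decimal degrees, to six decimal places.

Zone 43N: λ₀ = 75°, k₀ = 0.9996, false easting 500000 m.
Meridian distance M = (N − FN)/k₀ = 3363790.5 m.
Inverse transverse Mercator on WGS84 gives φ = 30.39039965°, λ = 75.96980025°.

lat 30.390400°, lon 75.969800°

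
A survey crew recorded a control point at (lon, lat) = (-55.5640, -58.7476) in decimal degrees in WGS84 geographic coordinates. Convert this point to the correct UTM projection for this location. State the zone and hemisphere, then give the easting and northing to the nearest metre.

Longitude -55.5640° lies in the 6° band [-60°, -54°), giving zone 21; latitude is south of the equator, so 21S.
Zone 21 central meridian λ₀ = 6×21 − 183 = -57°; Δλ = +1.4360°.
Transverse Mercator on WGS84 with k₀ = 0.9996 gives E = 583100.471 m, N = 3487161.984 m.

Zone 21S: E 583100 m, N 3487162 m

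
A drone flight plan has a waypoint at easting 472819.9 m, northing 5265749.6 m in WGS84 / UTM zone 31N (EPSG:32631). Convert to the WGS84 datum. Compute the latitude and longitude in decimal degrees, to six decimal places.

lat 47.544600°, lon 2.638801°

Zone 31N: λ₀ = 3°, k₀ = 0.9996, false easting 500000 m.
Meridian distance M = (N − FN)/k₀ = 5267856.7 m.
Inverse transverse Mercator on WGS84 gives φ = 47.54459970°, λ = 2.63880065°.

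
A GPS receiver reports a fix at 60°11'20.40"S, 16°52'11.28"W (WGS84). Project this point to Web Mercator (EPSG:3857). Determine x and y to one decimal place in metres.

Web Mercator is spherical with R = a = 6378137 m.
x = R·λ = 6378137 × -0.294433554 = -1877937.546 m.
y = R·ln tan(π/4 + φ/2) = 6378137 × -1.323574173 = -8441937.402 m.

x -1877937.5 m, y -8441937.4 m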